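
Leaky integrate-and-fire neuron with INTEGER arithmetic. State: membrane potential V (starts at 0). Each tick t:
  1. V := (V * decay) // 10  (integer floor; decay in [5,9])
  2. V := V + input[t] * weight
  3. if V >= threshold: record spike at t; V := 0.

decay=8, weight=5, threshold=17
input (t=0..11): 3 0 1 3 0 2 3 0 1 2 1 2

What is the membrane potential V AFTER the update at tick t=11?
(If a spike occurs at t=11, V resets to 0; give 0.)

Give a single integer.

Answer: 0

Derivation:
t=0: input=3 -> V=15
t=1: input=0 -> V=12
t=2: input=1 -> V=14
t=3: input=3 -> V=0 FIRE
t=4: input=0 -> V=0
t=5: input=2 -> V=10
t=6: input=3 -> V=0 FIRE
t=7: input=0 -> V=0
t=8: input=1 -> V=5
t=9: input=2 -> V=14
t=10: input=1 -> V=16
t=11: input=2 -> V=0 FIRE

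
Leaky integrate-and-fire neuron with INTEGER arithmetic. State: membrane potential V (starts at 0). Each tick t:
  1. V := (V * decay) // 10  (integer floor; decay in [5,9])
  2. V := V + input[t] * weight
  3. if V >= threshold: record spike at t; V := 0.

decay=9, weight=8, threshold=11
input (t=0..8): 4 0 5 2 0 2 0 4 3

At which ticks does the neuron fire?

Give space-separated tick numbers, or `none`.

t=0: input=4 -> V=0 FIRE
t=1: input=0 -> V=0
t=2: input=5 -> V=0 FIRE
t=3: input=2 -> V=0 FIRE
t=4: input=0 -> V=0
t=5: input=2 -> V=0 FIRE
t=6: input=0 -> V=0
t=7: input=4 -> V=0 FIRE
t=8: input=3 -> V=0 FIRE

Answer: 0 2 3 5 7 8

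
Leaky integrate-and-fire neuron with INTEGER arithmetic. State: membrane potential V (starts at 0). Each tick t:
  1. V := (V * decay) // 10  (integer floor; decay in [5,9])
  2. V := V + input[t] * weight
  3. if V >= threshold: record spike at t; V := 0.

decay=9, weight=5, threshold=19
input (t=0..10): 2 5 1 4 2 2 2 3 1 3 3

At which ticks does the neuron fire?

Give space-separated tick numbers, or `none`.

Answer: 1 3 5 7 9

Derivation:
t=0: input=2 -> V=10
t=1: input=5 -> V=0 FIRE
t=2: input=1 -> V=5
t=3: input=4 -> V=0 FIRE
t=4: input=2 -> V=10
t=5: input=2 -> V=0 FIRE
t=6: input=2 -> V=10
t=7: input=3 -> V=0 FIRE
t=8: input=1 -> V=5
t=9: input=3 -> V=0 FIRE
t=10: input=3 -> V=15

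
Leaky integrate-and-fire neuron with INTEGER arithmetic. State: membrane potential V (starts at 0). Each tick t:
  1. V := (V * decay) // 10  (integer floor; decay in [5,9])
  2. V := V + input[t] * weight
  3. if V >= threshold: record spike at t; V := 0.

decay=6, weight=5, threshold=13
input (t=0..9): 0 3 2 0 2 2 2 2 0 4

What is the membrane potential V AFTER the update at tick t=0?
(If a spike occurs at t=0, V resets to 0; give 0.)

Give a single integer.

Answer: 0

Derivation:
t=0: input=0 -> V=0
t=1: input=3 -> V=0 FIRE
t=2: input=2 -> V=10
t=3: input=0 -> V=6
t=4: input=2 -> V=0 FIRE
t=5: input=2 -> V=10
t=6: input=2 -> V=0 FIRE
t=7: input=2 -> V=10
t=8: input=0 -> V=6
t=9: input=4 -> V=0 FIRE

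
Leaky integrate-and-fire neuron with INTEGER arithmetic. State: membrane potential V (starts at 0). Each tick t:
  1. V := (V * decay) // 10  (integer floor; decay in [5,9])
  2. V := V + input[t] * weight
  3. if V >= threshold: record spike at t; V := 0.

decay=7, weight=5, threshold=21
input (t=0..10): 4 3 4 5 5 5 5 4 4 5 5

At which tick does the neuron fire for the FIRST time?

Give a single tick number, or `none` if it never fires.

Answer: 1

Derivation:
t=0: input=4 -> V=20
t=1: input=3 -> V=0 FIRE
t=2: input=4 -> V=20
t=3: input=5 -> V=0 FIRE
t=4: input=5 -> V=0 FIRE
t=5: input=5 -> V=0 FIRE
t=6: input=5 -> V=0 FIRE
t=7: input=4 -> V=20
t=8: input=4 -> V=0 FIRE
t=9: input=5 -> V=0 FIRE
t=10: input=5 -> V=0 FIRE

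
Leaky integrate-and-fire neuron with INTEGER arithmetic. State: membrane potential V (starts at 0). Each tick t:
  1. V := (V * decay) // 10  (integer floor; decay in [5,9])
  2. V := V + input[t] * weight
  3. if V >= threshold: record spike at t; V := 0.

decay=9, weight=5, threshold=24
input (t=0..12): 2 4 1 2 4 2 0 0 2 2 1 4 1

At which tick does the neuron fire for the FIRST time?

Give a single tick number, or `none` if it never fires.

Answer: 1

Derivation:
t=0: input=2 -> V=10
t=1: input=4 -> V=0 FIRE
t=2: input=1 -> V=5
t=3: input=2 -> V=14
t=4: input=4 -> V=0 FIRE
t=5: input=2 -> V=10
t=6: input=0 -> V=9
t=7: input=0 -> V=8
t=8: input=2 -> V=17
t=9: input=2 -> V=0 FIRE
t=10: input=1 -> V=5
t=11: input=4 -> V=0 FIRE
t=12: input=1 -> V=5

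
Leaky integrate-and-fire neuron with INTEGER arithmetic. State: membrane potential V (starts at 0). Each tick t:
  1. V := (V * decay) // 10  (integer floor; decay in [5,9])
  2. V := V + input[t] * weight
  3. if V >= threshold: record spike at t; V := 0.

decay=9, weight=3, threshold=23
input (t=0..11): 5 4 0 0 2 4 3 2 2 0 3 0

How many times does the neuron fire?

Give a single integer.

Answer: 2

Derivation:
t=0: input=5 -> V=15
t=1: input=4 -> V=0 FIRE
t=2: input=0 -> V=0
t=3: input=0 -> V=0
t=4: input=2 -> V=6
t=5: input=4 -> V=17
t=6: input=3 -> V=0 FIRE
t=7: input=2 -> V=6
t=8: input=2 -> V=11
t=9: input=0 -> V=9
t=10: input=3 -> V=17
t=11: input=0 -> V=15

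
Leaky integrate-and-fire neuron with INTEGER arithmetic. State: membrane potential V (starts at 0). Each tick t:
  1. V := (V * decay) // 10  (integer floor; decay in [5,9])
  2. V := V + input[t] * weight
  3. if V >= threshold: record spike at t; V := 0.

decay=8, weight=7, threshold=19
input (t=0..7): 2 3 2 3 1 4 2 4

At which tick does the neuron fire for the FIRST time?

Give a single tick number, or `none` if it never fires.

t=0: input=2 -> V=14
t=1: input=3 -> V=0 FIRE
t=2: input=2 -> V=14
t=3: input=3 -> V=0 FIRE
t=4: input=1 -> V=7
t=5: input=4 -> V=0 FIRE
t=6: input=2 -> V=14
t=7: input=4 -> V=0 FIRE

Answer: 1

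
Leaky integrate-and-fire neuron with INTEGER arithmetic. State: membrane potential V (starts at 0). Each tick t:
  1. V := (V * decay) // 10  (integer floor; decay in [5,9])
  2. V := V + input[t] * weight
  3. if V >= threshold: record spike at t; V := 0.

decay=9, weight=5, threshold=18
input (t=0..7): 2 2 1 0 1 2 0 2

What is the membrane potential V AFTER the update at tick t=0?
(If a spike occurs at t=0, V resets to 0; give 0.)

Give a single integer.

Answer: 10

Derivation:
t=0: input=2 -> V=10
t=1: input=2 -> V=0 FIRE
t=2: input=1 -> V=5
t=3: input=0 -> V=4
t=4: input=1 -> V=8
t=5: input=2 -> V=17
t=6: input=0 -> V=15
t=7: input=2 -> V=0 FIRE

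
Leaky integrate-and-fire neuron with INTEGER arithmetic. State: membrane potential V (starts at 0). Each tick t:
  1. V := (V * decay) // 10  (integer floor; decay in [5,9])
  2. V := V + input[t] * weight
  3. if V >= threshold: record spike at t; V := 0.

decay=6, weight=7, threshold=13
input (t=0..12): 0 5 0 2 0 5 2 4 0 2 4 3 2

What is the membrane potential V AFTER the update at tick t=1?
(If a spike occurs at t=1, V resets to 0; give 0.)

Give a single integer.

t=0: input=0 -> V=0
t=1: input=5 -> V=0 FIRE
t=2: input=0 -> V=0
t=3: input=2 -> V=0 FIRE
t=4: input=0 -> V=0
t=5: input=5 -> V=0 FIRE
t=6: input=2 -> V=0 FIRE
t=7: input=4 -> V=0 FIRE
t=8: input=0 -> V=0
t=9: input=2 -> V=0 FIRE
t=10: input=4 -> V=0 FIRE
t=11: input=3 -> V=0 FIRE
t=12: input=2 -> V=0 FIRE

Answer: 0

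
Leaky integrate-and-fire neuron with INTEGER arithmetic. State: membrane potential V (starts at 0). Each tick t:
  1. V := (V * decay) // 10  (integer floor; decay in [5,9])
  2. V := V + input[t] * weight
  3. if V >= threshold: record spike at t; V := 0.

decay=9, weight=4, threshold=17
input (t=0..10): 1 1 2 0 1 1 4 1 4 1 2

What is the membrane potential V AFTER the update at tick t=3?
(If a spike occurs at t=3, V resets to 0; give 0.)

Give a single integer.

Answer: 12

Derivation:
t=0: input=1 -> V=4
t=1: input=1 -> V=7
t=2: input=2 -> V=14
t=3: input=0 -> V=12
t=4: input=1 -> V=14
t=5: input=1 -> V=16
t=6: input=4 -> V=0 FIRE
t=7: input=1 -> V=4
t=8: input=4 -> V=0 FIRE
t=9: input=1 -> V=4
t=10: input=2 -> V=11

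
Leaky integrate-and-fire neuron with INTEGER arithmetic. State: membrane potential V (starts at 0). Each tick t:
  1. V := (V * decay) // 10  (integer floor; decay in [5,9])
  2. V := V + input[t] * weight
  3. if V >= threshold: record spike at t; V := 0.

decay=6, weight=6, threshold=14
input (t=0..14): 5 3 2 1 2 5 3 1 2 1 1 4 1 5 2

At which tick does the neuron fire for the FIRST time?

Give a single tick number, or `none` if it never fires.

Answer: 0

Derivation:
t=0: input=5 -> V=0 FIRE
t=1: input=3 -> V=0 FIRE
t=2: input=2 -> V=12
t=3: input=1 -> V=13
t=4: input=2 -> V=0 FIRE
t=5: input=5 -> V=0 FIRE
t=6: input=3 -> V=0 FIRE
t=7: input=1 -> V=6
t=8: input=2 -> V=0 FIRE
t=9: input=1 -> V=6
t=10: input=1 -> V=9
t=11: input=4 -> V=0 FIRE
t=12: input=1 -> V=6
t=13: input=5 -> V=0 FIRE
t=14: input=2 -> V=12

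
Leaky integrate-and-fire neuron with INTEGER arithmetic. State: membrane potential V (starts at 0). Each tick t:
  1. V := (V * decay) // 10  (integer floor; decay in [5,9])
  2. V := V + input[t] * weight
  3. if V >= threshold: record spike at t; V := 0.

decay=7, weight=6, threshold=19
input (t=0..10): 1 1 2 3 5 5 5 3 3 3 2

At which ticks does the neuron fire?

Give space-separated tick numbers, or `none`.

t=0: input=1 -> V=6
t=1: input=1 -> V=10
t=2: input=2 -> V=0 FIRE
t=3: input=3 -> V=18
t=4: input=5 -> V=0 FIRE
t=5: input=5 -> V=0 FIRE
t=6: input=5 -> V=0 FIRE
t=7: input=3 -> V=18
t=8: input=3 -> V=0 FIRE
t=9: input=3 -> V=18
t=10: input=2 -> V=0 FIRE

Answer: 2 4 5 6 8 10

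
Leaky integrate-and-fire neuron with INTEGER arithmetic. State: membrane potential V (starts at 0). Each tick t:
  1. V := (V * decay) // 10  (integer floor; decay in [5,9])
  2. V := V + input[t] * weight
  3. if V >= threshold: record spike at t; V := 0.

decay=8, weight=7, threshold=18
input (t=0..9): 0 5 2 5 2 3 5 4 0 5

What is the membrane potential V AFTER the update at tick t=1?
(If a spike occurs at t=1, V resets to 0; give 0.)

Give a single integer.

t=0: input=0 -> V=0
t=1: input=5 -> V=0 FIRE
t=2: input=2 -> V=14
t=3: input=5 -> V=0 FIRE
t=4: input=2 -> V=14
t=5: input=3 -> V=0 FIRE
t=6: input=5 -> V=0 FIRE
t=7: input=4 -> V=0 FIRE
t=8: input=0 -> V=0
t=9: input=5 -> V=0 FIRE

Answer: 0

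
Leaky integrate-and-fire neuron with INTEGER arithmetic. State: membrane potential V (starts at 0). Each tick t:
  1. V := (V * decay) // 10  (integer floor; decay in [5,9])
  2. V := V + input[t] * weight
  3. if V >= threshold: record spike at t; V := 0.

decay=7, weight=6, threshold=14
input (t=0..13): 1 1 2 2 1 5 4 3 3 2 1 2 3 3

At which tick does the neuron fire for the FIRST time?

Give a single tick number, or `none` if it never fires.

Answer: 2

Derivation:
t=0: input=1 -> V=6
t=1: input=1 -> V=10
t=2: input=2 -> V=0 FIRE
t=3: input=2 -> V=12
t=4: input=1 -> V=0 FIRE
t=5: input=5 -> V=0 FIRE
t=6: input=4 -> V=0 FIRE
t=7: input=3 -> V=0 FIRE
t=8: input=3 -> V=0 FIRE
t=9: input=2 -> V=12
t=10: input=1 -> V=0 FIRE
t=11: input=2 -> V=12
t=12: input=3 -> V=0 FIRE
t=13: input=3 -> V=0 FIRE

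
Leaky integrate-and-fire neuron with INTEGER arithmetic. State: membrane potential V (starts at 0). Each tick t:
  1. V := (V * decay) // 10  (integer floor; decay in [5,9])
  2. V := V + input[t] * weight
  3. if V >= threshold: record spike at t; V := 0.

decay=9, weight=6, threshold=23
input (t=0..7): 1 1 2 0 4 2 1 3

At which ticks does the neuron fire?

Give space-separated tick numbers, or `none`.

t=0: input=1 -> V=6
t=1: input=1 -> V=11
t=2: input=2 -> V=21
t=3: input=0 -> V=18
t=4: input=4 -> V=0 FIRE
t=5: input=2 -> V=12
t=6: input=1 -> V=16
t=7: input=3 -> V=0 FIRE

Answer: 4 7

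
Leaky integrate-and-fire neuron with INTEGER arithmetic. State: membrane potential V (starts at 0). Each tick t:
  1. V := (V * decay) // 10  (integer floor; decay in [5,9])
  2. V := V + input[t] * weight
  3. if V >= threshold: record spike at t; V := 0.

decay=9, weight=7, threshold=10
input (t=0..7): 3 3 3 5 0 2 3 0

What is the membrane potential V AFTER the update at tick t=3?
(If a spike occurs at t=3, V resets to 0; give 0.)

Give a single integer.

t=0: input=3 -> V=0 FIRE
t=1: input=3 -> V=0 FIRE
t=2: input=3 -> V=0 FIRE
t=3: input=5 -> V=0 FIRE
t=4: input=0 -> V=0
t=5: input=2 -> V=0 FIRE
t=6: input=3 -> V=0 FIRE
t=7: input=0 -> V=0

Answer: 0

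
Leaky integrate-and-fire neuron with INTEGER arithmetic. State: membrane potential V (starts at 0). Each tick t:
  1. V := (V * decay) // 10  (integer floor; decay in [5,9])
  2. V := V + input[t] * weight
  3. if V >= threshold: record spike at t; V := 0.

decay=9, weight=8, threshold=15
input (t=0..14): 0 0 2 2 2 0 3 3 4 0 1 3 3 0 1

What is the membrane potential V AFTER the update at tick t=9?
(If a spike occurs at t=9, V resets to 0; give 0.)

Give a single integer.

t=0: input=0 -> V=0
t=1: input=0 -> V=0
t=2: input=2 -> V=0 FIRE
t=3: input=2 -> V=0 FIRE
t=4: input=2 -> V=0 FIRE
t=5: input=0 -> V=0
t=6: input=3 -> V=0 FIRE
t=7: input=3 -> V=0 FIRE
t=8: input=4 -> V=0 FIRE
t=9: input=0 -> V=0
t=10: input=1 -> V=8
t=11: input=3 -> V=0 FIRE
t=12: input=3 -> V=0 FIRE
t=13: input=0 -> V=0
t=14: input=1 -> V=8

Answer: 0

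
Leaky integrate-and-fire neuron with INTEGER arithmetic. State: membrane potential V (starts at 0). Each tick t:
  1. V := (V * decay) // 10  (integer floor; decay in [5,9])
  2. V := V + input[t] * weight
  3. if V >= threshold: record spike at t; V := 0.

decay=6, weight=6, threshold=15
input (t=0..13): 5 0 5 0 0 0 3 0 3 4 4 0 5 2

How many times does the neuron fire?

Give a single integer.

Answer: 7

Derivation:
t=0: input=5 -> V=0 FIRE
t=1: input=0 -> V=0
t=2: input=5 -> V=0 FIRE
t=3: input=0 -> V=0
t=4: input=0 -> V=0
t=5: input=0 -> V=0
t=6: input=3 -> V=0 FIRE
t=7: input=0 -> V=0
t=8: input=3 -> V=0 FIRE
t=9: input=4 -> V=0 FIRE
t=10: input=4 -> V=0 FIRE
t=11: input=0 -> V=0
t=12: input=5 -> V=0 FIRE
t=13: input=2 -> V=12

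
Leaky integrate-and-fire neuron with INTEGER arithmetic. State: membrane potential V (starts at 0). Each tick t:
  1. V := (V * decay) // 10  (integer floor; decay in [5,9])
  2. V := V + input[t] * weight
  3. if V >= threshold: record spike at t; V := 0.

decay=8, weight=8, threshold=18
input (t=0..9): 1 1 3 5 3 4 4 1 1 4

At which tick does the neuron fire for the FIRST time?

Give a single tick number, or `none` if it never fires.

Answer: 2

Derivation:
t=0: input=1 -> V=8
t=1: input=1 -> V=14
t=2: input=3 -> V=0 FIRE
t=3: input=5 -> V=0 FIRE
t=4: input=3 -> V=0 FIRE
t=5: input=4 -> V=0 FIRE
t=6: input=4 -> V=0 FIRE
t=7: input=1 -> V=8
t=8: input=1 -> V=14
t=9: input=4 -> V=0 FIRE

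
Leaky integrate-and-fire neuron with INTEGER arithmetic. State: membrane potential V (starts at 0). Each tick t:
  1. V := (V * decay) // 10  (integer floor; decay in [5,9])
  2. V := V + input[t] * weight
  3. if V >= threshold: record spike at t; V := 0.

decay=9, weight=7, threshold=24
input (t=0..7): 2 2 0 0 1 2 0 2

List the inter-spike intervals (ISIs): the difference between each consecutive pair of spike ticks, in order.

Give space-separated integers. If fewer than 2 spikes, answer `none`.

Answer: 6

Derivation:
t=0: input=2 -> V=14
t=1: input=2 -> V=0 FIRE
t=2: input=0 -> V=0
t=3: input=0 -> V=0
t=4: input=1 -> V=7
t=5: input=2 -> V=20
t=6: input=0 -> V=18
t=7: input=2 -> V=0 FIRE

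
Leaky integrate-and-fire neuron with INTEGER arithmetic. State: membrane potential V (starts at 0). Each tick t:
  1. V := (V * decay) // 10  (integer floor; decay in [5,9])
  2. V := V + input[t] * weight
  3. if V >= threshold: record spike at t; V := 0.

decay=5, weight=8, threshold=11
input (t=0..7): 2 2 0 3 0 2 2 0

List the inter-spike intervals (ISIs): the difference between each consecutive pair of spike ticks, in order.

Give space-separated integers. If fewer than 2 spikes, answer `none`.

Answer: 1 2 2 1

Derivation:
t=0: input=2 -> V=0 FIRE
t=1: input=2 -> V=0 FIRE
t=2: input=0 -> V=0
t=3: input=3 -> V=0 FIRE
t=4: input=0 -> V=0
t=5: input=2 -> V=0 FIRE
t=6: input=2 -> V=0 FIRE
t=7: input=0 -> V=0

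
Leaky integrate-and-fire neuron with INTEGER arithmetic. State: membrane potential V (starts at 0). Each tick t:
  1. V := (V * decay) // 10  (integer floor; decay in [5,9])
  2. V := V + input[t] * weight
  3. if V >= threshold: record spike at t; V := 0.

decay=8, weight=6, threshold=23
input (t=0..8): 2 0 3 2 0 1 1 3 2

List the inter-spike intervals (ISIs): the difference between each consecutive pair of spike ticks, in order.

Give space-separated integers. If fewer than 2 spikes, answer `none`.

t=0: input=2 -> V=12
t=1: input=0 -> V=9
t=2: input=3 -> V=0 FIRE
t=3: input=2 -> V=12
t=4: input=0 -> V=9
t=5: input=1 -> V=13
t=6: input=1 -> V=16
t=7: input=3 -> V=0 FIRE
t=8: input=2 -> V=12

Answer: 5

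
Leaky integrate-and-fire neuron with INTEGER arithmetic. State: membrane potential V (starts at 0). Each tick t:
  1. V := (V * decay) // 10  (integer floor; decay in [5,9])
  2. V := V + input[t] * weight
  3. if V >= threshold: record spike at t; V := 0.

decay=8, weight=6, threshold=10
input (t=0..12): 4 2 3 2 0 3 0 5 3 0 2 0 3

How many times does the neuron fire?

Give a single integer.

Answer: 9

Derivation:
t=0: input=4 -> V=0 FIRE
t=1: input=2 -> V=0 FIRE
t=2: input=3 -> V=0 FIRE
t=3: input=2 -> V=0 FIRE
t=4: input=0 -> V=0
t=5: input=3 -> V=0 FIRE
t=6: input=0 -> V=0
t=7: input=5 -> V=0 FIRE
t=8: input=3 -> V=0 FIRE
t=9: input=0 -> V=0
t=10: input=2 -> V=0 FIRE
t=11: input=0 -> V=0
t=12: input=3 -> V=0 FIRE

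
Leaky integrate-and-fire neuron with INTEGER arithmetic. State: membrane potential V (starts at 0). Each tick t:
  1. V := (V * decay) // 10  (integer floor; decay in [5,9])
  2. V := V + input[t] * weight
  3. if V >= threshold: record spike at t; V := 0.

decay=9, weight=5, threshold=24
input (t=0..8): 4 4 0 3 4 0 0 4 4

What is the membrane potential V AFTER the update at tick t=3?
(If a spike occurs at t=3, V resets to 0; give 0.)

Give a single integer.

t=0: input=4 -> V=20
t=1: input=4 -> V=0 FIRE
t=2: input=0 -> V=0
t=3: input=3 -> V=15
t=4: input=4 -> V=0 FIRE
t=5: input=0 -> V=0
t=6: input=0 -> V=0
t=7: input=4 -> V=20
t=8: input=4 -> V=0 FIRE

Answer: 15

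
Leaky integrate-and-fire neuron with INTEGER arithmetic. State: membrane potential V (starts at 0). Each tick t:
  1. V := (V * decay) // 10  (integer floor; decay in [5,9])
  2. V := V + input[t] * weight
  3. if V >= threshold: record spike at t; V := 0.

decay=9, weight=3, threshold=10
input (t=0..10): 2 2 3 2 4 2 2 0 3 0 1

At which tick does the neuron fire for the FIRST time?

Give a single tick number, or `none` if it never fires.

t=0: input=2 -> V=6
t=1: input=2 -> V=0 FIRE
t=2: input=3 -> V=9
t=3: input=2 -> V=0 FIRE
t=4: input=4 -> V=0 FIRE
t=5: input=2 -> V=6
t=6: input=2 -> V=0 FIRE
t=7: input=0 -> V=0
t=8: input=3 -> V=9
t=9: input=0 -> V=8
t=10: input=1 -> V=0 FIRE

Answer: 1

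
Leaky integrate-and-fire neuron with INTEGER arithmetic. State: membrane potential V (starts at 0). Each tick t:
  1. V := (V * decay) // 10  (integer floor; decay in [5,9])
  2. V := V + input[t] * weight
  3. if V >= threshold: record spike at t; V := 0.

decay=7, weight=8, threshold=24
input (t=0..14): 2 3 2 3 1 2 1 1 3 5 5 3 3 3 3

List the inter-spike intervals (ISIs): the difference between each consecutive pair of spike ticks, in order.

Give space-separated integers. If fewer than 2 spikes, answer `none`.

Answer: 2 5 1 1 1 1 1 1

Derivation:
t=0: input=2 -> V=16
t=1: input=3 -> V=0 FIRE
t=2: input=2 -> V=16
t=3: input=3 -> V=0 FIRE
t=4: input=1 -> V=8
t=5: input=2 -> V=21
t=6: input=1 -> V=22
t=7: input=1 -> V=23
t=8: input=3 -> V=0 FIRE
t=9: input=5 -> V=0 FIRE
t=10: input=5 -> V=0 FIRE
t=11: input=3 -> V=0 FIRE
t=12: input=3 -> V=0 FIRE
t=13: input=3 -> V=0 FIRE
t=14: input=3 -> V=0 FIRE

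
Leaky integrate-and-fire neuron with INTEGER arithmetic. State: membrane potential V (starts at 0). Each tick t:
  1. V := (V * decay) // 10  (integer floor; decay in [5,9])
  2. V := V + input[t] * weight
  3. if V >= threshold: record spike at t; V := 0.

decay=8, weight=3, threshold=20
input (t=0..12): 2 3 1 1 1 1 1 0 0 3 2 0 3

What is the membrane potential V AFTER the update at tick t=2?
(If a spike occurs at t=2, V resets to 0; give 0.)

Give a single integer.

Answer: 13

Derivation:
t=0: input=2 -> V=6
t=1: input=3 -> V=13
t=2: input=1 -> V=13
t=3: input=1 -> V=13
t=4: input=1 -> V=13
t=5: input=1 -> V=13
t=6: input=1 -> V=13
t=7: input=0 -> V=10
t=8: input=0 -> V=8
t=9: input=3 -> V=15
t=10: input=2 -> V=18
t=11: input=0 -> V=14
t=12: input=3 -> V=0 FIRE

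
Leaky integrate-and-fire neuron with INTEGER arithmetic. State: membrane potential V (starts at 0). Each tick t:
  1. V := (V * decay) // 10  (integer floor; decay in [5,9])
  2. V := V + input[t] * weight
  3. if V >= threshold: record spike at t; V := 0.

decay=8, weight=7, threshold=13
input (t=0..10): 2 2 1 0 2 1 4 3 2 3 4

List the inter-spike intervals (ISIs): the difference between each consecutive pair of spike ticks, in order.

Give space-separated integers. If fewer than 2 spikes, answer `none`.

Answer: 1 3 2 1 1 1 1

Derivation:
t=0: input=2 -> V=0 FIRE
t=1: input=2 -> V=0 FIRE
t=2: input=1 -> V=7
t=3: input=0 -> V=5
t=4: input=2 -> V=0 FIRE
t=5: input=1 -> V=7
t=6: input=4 -> V=0 FIRE
t=7: input=3 -> V=0 FIRE
t=8: input=2 -> V=0 FIRE
t=9: input=3 -> V=0 FIRE
t=10: input=4 -> V=0 FIRE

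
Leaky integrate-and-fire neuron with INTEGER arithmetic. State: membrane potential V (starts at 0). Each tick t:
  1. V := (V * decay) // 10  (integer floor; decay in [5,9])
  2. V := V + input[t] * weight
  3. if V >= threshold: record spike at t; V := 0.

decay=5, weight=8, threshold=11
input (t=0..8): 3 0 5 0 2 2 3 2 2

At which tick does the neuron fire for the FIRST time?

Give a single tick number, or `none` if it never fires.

Answer: 0

Derivation:
t=0: input=3 -> V=0 FIRE
t=1: input=0 -> V=0
t=2: input=5 -> V=0 FIRE
t=3: input=0 -> V=0
t=4: input=2 -> V=0 FIRE
t=5: input=2 -> V=0 FIRE
t=6: input=3 -> V=0 FIRE
t=7: input=2 -> V=0 FIRE
t=8: input=2 -> V=0 FIRE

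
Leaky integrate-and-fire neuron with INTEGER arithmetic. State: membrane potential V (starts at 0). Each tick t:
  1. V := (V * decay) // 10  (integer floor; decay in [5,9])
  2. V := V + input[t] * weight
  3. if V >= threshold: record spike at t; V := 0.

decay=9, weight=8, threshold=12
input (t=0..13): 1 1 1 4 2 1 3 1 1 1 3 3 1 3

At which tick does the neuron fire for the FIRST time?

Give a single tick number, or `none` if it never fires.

t=0: input=1 -> V=8
t=1: input=1 -> V=0 FIRE
t=2: input=1 -> V=8
t=3: input=4 -> V=0 FIRE
t=4: input=2 -> V=0 FIRE
t=5: input=1 -> V=8
t=6: input=3 -> V=0 FIRE
t=7: input=1 -> V=8
t=8: input=1 -> V=0 FIRE
t=9: input=1 -> V=8
t=10: input=3 -> V=0 FIRE
t=11: input=3 -> V=0 FIRE
t=12: input=1 -> V=8
t=13: input=3 -> V=0 FIRE

Answer: 1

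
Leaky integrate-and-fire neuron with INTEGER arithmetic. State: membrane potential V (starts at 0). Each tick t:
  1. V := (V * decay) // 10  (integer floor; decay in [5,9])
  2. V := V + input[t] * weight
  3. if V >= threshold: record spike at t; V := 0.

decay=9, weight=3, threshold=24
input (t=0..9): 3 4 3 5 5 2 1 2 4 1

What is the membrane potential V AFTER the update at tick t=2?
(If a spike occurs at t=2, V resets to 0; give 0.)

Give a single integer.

t=0: input=3 -> V=9
t=1: input=4 -> V=20
t=2: input=3 -> V=0 FIRE
t=3: input=5 -> V=15
t=4: input=5 -> V=0 FIRE
t=5: input=2 -> V=6
t=6: input=1 -> V=8
t=7: input=2 -> V=13
t=8: input=4 -> V=23
t=9: input=1 -> V=23

Answer: 0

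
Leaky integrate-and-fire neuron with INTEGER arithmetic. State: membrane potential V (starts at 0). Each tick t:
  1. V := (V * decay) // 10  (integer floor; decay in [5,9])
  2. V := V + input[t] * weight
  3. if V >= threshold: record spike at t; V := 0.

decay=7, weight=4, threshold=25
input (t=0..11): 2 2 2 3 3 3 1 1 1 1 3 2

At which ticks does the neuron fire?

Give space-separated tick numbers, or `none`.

Answer: 4

Derivation:
t=0: input=2 -> V=8
t=1: input=2 -> V=13
t=2: input=2 -> V=17
t=3: input=3 -> V=23
t=4: input=3 -> V=0 FIRE
t=5: input=3 -> V=12
t=6: input=1 -> V=12
t=7: input=1 -> V=12
t=8: input=1 -> V=12
t=9: input=1 -> V=12
t=10: input=3 -> V=20
t=11: input=2 -> V=22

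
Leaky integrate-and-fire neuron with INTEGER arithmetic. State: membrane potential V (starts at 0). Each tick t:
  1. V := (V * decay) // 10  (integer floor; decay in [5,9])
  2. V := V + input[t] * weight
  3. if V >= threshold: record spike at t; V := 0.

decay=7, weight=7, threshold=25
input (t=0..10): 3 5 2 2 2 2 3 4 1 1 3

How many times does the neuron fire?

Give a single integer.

Answer: 5

Derivation:
t=0: input=3 -> V=21
t=1: input=5 -> V=0 FIRE
t=2: input=2 -> V=14
t=3: input=2 -> V=23
t=4: input=2 -> V=0 FIRE
t=5: input=2 -> V=14
t=6: input=3 -> V=0 FIRE
t=7: input=4 -> V=0 FIRE
t=8: input=1 -> V=7
t=9: input=1 -> V=11
t=10: input=3 -> V=0 FIRE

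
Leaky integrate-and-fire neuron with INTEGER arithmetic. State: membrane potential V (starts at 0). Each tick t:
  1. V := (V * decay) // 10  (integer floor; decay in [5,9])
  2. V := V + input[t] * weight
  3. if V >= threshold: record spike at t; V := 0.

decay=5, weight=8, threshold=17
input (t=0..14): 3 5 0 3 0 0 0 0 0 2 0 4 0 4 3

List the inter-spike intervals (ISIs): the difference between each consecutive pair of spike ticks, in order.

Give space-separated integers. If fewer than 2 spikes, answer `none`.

Answer: 1 2 8 2 1

Derivation:
t=0: input=3 -> V=0 FIRE
t=1: input=5 -> V=0 FIRE
t=2: input=0 -> V=0
t=3: input=3 -> V=0 FIRE
t=4: input=0 -> V=0
t=5: input=0 -> V=0
t=6: input=0 -> V=0
t=7: input=0 -> V=0
t=8: input=0 -> V=0
t=9: input=2 -> V=16
t=10: input=0 -> V=8
t=11: input=4 -> V=0 FIRE
t=12: input=0 -> V=0
t=13: input=4 -> V=0 FIRE
t=14: input=3 -> V=0 FIRE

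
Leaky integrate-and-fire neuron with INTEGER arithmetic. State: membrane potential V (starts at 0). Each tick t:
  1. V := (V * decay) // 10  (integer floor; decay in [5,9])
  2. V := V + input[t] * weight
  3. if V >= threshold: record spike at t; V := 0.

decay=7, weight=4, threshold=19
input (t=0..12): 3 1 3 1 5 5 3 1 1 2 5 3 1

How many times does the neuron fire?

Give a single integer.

Answer: 4

Derivation:
t=0: input=3 -> V=12
t=1: input=1 -> V=12
t=2: input=3 -> V=0 FIRE
t=3: input=1 -> V=4
t=4: input=5 -> V=0 FIRE
t=5: input=5 -> V=0 FIRE
t=6: input=3 -> V=12
t=7: input=1 -> V=12
t=8: input=1 -> V=12
t=9: input=2 -> V=16
t=10: input=5 -> V=0 FIRE
t=11: input=3 -> V=12
t=12: input=1 -> V=12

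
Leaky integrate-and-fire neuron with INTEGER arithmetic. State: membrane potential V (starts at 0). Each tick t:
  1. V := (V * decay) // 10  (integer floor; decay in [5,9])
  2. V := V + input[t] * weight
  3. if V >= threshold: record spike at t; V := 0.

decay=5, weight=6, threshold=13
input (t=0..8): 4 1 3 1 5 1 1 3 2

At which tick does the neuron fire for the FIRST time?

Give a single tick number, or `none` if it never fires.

t=0: input=4 -> V=0 FIRE
t=1: input=1 -> V=6
t=2: input=3 -> V=0 FIRE
t=3: input=1 -> V=6
t=4: input=5 -> V=0 FIRE
t=5: input=1 -> V=6
t=6: input=1 -> V=9
t=7: input=3 -> V=0 FIRE
t=8: input=2 -> V=12

Answer: 0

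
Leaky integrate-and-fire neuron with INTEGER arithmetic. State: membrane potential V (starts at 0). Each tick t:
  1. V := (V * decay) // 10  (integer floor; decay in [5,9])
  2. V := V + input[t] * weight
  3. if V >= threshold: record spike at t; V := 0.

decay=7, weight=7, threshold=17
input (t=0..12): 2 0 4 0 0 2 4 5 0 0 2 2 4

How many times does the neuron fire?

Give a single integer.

Answer: 5

Derivation:
t=0: input=2 -> V=14
t=1: input=0 -> V=9
t=2: input=4 -> V=0 FIRE
t=3: input=0 -> V=0
t=4: input=0 -> V=0
t=5: input=2 -> V=14
t=6: input=4 -> V=0 FIRE
t=7: input=5 -> V=0 FIRE
t=8: input=0 -> V=0
t=9: input=0 -> V=0
t=10: input=2 -> V=14
t=11: input=2 -> V=0 FIRE
t=12: input=4 -> V=0 FIRE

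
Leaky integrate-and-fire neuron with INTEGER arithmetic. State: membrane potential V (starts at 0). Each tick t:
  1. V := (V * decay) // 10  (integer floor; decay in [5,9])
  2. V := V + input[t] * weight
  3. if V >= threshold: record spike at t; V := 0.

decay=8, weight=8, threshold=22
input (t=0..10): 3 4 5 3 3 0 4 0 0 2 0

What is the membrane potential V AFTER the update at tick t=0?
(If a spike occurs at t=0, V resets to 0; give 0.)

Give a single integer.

Answer: 0

Derivation:
t=0: input=3 -> V=0 FIRE
t=1: input=4 -> V=0 FIRE
t=2: input=5 -> V=0 FIRE
t=3: input=3 -> V=0 FIRE
t=4: input=3 -> V=0 FIRE
t=5: input=0 -> V=0
t=6: input=4 -> V=0 FIRE
t=7: input=0 -> V=0
t=8: input=0 -> V=0
t=9: input=2 -> V=16
t=10: input=0 -> V=12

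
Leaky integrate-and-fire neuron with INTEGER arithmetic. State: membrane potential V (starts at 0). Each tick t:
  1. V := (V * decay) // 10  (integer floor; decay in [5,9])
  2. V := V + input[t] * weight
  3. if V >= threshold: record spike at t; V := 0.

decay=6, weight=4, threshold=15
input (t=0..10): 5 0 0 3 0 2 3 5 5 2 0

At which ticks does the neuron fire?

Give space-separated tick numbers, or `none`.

t=0: input=5 -> V=0 FIRE
t=1: input=0 -> V=0
t=2: input=0 -> V=0
t=3: input=3 -> V=12
t=4: input=0 -> V=7
t=5: input=2 -> V=12
t=6: input=3 -> V=0 FIRE
t=7: input=5 -> V=0 FIRE
t=8: input=5 -> V=0 FIRE
t=9: input=2 -> V=8
t=10: input=0 -> V=4

Answer: 0 6 7 8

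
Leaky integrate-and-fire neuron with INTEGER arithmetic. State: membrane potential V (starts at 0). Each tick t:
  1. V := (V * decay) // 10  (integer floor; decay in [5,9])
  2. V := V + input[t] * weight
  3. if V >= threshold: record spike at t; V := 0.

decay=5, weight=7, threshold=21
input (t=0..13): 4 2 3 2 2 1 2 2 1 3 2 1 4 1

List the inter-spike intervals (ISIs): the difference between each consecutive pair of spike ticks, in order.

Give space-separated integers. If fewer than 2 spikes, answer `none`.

t=0: input=4 -> V=0 FIRE
t=1: input=2 -> V=14
t=2: input=3 -> V=0 FIRE
t=3: input=2 -> V=14
t=4: input=2 -> V=0 FIRE
t=5: input=1 -> V=7
t=6: input=2 -> V=17
t=7: input=2 -> V=0 FIRE
t=8: input=1 -> V=7
t=9: input=3 -> V=0 FIRE
t=10: input=2 -> V=14
t=11: input=1 -> V=14
t=12: input=4 -> V=0 FIRE
t=13: input=1 -> V=7

Answer: 2 2 3 2 3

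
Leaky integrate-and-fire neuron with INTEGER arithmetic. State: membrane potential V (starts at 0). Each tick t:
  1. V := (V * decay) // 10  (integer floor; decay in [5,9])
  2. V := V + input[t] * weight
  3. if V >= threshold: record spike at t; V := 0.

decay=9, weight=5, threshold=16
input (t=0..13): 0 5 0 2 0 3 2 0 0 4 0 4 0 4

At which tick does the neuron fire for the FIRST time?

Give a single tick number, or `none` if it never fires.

t=0: input=0 -> V=0
t=1: input=5 -> V=0 FIRE
t=2: input=0 -> V=0
t=3: input=2 -> V=10
t=4: input=0 -> V=9
t=5: input=3 -> V=0 FIRE
t=6: input=2 -> V=10
t=7: input=0 -> V=9
t=8: input=0 -> V=8
t=9: input=4 -> V=0 FIRE
t=10: input=0 -> V=0
t=11: input=4 -> V=0 FIRE
t=12: input=0 -> V=0
t=13: input=4 -> V=0 FIRE

Answer: 1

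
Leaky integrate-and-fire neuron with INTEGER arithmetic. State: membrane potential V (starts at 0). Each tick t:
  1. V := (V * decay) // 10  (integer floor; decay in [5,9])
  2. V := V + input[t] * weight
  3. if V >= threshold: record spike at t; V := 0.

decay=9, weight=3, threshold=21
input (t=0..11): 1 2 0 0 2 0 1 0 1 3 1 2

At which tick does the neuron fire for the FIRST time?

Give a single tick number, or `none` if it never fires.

Answer: 11

Derivation:
t=0: input=1 -> V=3
t=1: input=2 -> V=8
t=2: input=0 -> V=7
t=3: input=0 -> V=6
t=4: input=2 -> V=11
t=5: input=0 -> V=9
t=6: input=1 -> V=11
t=7: input=0 -> V=9
t=8: input=1 -> V=11
t=9: input=3 -> V=18
t=10: input=1 -> V=19
t=11: input=2 -> V=0 FIRE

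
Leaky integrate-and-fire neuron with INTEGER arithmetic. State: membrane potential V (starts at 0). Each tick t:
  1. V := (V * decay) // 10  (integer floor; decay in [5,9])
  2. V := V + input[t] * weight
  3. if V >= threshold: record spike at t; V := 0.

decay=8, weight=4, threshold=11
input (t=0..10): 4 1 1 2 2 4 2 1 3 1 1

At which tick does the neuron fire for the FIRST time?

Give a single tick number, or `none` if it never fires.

Answer: 0

Derivation:
t=0: input=4 -> V=0 FIRE
t=1: input=1 -> V=4
t=2: input=1 -> V=7
t=3: input=2 -> V=0 FIRE
t=4: input=2 -> V=8
t=5: input=4 -> V=0 FIRE
t=6: input=2 -> V=8
t=7: input=1 -> V=10
t=8: input=3 -> V=0 FIRE
t=9: input=1 -> V=4
t=10: input=1 -> V=7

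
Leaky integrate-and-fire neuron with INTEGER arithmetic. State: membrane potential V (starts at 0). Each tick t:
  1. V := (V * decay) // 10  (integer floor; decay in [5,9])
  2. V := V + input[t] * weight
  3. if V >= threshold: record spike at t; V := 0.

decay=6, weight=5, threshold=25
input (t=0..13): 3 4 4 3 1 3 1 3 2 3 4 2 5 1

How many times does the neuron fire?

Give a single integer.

Answer: 4

Derivation:
t=0: input=3 -> V=15
t=1: input=4 -> V=0 FIRE
t=2: input=4 -> V=20
t=3: input=3 -> V=0 FIRE
t=4: input=1 -> V=5
t=5: input=3 -> V=18
t=6: input=1 -> V=15
t=7: input=3 -> V=24
t=8: input=2 -> V=24
t=9: input=3 -> V=0 FIRE
t=10: input=4 -> V=20
t=11: input=2 -> V=22
t=12: input=5 -> V=0 FIRE
t=13: input=1 -> V=5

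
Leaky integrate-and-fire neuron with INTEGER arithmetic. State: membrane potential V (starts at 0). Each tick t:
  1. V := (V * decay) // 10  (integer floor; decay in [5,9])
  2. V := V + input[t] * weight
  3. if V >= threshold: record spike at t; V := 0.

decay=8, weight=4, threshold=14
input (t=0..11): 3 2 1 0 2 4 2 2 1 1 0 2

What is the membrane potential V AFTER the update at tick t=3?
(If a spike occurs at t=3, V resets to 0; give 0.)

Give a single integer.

Answer: 3

Derivation:
t=0: input=3 -> V=12
t=1: input=2 -> V=0 FIRE
t=2: input=1 -> V=4
t=3: input=0 -> V=3
t=4: input=2 -> V=10
t=5: input=4 -> V=0 FIRE
t=6: input=2 -> V=8
t=7: input=2 -> V=0 FIRE
t=8: input=1 -> V=4
t=9: input=1 -> V=7
t=10: input=0 -> V=5
t=11: input=2 -> V=12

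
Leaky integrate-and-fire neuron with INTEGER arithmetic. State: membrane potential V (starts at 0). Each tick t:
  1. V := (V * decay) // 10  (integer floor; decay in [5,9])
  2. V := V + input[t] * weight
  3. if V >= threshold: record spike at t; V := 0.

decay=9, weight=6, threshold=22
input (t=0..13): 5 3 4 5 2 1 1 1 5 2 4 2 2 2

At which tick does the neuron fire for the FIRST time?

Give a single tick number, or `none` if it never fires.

Answer: 0

Derivation:
t=0: input=5 -> V=0 FIRE
t=1: input=3 -> V=18
t=2: input=4 -> V=0 FIRE
t=3: input=5 -> V=0 FIRE
t=4: input=2 -> V=12
t=5: input=1 -> V=16
t=6: input=1 -> V=20
t=7: input=1 -> V=0 FIRE
t=8: input=5 -> V=0 FIRE
t=9: input=2 -> V=12
t=10: input=4 -> V=0 FIRE
t=11: input=2 -> V=12
t=12: input=2 -> V=0 FIRE
t=13: input=2 -> V=12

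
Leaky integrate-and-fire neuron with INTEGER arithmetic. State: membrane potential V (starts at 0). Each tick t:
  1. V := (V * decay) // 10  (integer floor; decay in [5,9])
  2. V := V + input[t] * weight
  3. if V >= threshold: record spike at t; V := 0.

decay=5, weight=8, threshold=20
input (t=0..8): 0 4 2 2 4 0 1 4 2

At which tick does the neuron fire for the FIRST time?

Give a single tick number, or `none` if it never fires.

Answer: 1

Derivation:
t=0: input=0 -> V=0
t=1: input=4 -> V=0 FIRE
t=2: input=2 -> V=16
t=3: input=2 -> V=0 FIRE
t=4: input=4 -> V=0 FIRE
t=5: input=0 -> V=0
t=6: input=1 -> V=8
t=7: input=4 -> V=0 FIRE
t=8: input=2 -> V=16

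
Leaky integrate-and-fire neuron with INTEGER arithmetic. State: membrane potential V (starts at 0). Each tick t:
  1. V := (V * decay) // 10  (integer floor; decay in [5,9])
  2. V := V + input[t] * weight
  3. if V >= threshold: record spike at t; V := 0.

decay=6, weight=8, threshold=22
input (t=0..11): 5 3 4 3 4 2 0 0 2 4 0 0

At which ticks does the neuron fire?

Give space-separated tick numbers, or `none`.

Answer: 0 1 2 3 4 9

Derivation:
t=0: input=5 -> V=0 FIRE
t=1: input=3 -> V=0 FIRE
t=2: input=4 -> V=0 FIRE
t=3: input=3 -> V=0 FIRE
t=4: input=4 -> V=0 FIRE
t=5: input=2 -> V=16
t=6: input=0 -> V=9
t=7: input=0 -> V=5
t=8: input=2 -> V=19
t=9: input=4 -> V=0 FIRE
t=10: input=0 -> V=0
t=11: input=0 -> V=0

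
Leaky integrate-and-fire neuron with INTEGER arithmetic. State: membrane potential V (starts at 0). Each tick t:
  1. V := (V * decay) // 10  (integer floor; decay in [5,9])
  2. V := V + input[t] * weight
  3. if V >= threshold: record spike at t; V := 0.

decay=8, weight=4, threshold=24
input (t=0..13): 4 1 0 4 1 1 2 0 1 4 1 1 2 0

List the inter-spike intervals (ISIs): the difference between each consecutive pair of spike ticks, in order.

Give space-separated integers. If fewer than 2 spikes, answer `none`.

t=0: input=4 -> V=16
t=1: input=1 -> V=16
t=2: input=0 -> V=12
t=3: input=4 -> V=0 FIRE
t=4: input=1 -> V=4
t=5: input=1 -> V=7
t=6: input=2 -> V=13
t=7: input=0 -> V=10
t=8: input=1 -> V=12
t=9: input=4 -> V=0 FIRE
t=10: input=1 -> V=4
t=11: input=1 -> V=7
t=12: input=2 -> V=13
t=13: input=0 -> V=10

Answer: 6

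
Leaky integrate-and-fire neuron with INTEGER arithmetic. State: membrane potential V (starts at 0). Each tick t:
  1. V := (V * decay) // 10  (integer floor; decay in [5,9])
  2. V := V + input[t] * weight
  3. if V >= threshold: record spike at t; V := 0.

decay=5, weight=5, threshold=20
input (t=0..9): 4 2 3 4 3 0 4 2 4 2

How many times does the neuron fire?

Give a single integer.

t=0: input=4 -> V=0 FIRE
t=1: input=2 -> V=10
t=2: input=3 -> V=0 FIRE
t=3: input=4 -> V=0 FIRE
t=4: input=3 -> V=15
t=5: input=0 -> V=7
t=6: input=4 -> V=0 FIRE
t=7: input=2 -> V=10
t=8: input=4 -> V=0 FIRE
t=9: input=2 -> V=10

Answer: 5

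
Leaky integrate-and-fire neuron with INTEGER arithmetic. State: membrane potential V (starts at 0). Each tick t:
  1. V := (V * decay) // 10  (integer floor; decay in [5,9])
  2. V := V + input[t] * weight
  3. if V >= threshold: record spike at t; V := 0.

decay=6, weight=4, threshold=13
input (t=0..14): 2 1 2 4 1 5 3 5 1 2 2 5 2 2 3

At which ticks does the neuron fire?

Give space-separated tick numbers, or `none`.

Answer: 3 5 7 10 11 14

Derivation:
t=0: input=2 -> V=8
t=1: input=1 -> V=8
t=2: input=2 -> V=12
t=3: input=4 -> V=0 FIRE
t=4: input=1 -> V=4
t=5: input=5 -> V=0 FIRE
t=6: input=3 -> V=12
t=7: input=5 -> V=0 FIRE
t=8: input=1 -> V=4
t=9: input=2 -> V=10
t=10: input=2 -> V=0 FIRE
t=11: input=5 -> V=0 FIRE
t=12: input=2 -> V=8
t=13: input=2 -> V=12
t=14: input=3 -> V=0 FIRE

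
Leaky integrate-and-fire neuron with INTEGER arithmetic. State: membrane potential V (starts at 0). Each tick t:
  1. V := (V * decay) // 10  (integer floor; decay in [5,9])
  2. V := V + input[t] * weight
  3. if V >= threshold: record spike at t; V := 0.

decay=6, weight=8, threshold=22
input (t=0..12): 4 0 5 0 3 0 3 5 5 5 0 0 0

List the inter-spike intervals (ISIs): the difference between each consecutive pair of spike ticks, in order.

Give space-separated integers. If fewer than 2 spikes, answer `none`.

t=0: input=4 -> V=0 FIRE
t=1: input=0 -> V=0
t=2: input=5 -> V=0 FIRE
t=3: input=0 -> V=0
t=4: input=3 -> V=0 FIRE
t=5: input=0 -> V=0
t=6: input=3 -> V=0 FIRE
t=7: input=5 -> V=0 FIRE
t=8: input=5 -> V=0 FIRE
t=9: input=5 -> V=0 FIRE
t=10: input=0 -> V=0
t=11: input=0 -> V=0
t=12: input=0 -> V=0

Answer: 2 2 2 1 1 1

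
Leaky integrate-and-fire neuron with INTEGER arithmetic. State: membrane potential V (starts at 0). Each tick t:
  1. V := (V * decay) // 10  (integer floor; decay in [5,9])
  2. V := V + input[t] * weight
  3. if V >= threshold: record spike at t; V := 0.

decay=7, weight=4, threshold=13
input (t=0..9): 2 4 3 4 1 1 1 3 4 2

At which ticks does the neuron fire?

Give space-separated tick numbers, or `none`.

t=0: input=2 -> V=8
t=1: input=4 -> V=0 FIRE
t=2: input=3 -> V=12
t=3: input=4 -> V=0 FIRE
t=4: input=1 -> V=4
t=5: input=1 -> V=6
t=6: input=1 -> V=8
t=7: input=3 -> V=0 FIRE
t=8: input=4 -> V=0 FIRE
t=9: input=2 -> V=8

Answer: 1 3 7 8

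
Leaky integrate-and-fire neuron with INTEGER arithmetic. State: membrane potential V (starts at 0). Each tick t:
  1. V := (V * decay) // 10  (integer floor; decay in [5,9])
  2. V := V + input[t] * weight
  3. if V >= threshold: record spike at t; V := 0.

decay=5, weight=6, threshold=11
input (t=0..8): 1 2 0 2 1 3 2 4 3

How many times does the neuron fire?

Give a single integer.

t=0: input=1 -> V=6
t=1: input=2 -> V=0 FIRE
t=2: input=0 -> V=0
t=3: input=2 -> V=0 FIRE
t=4: input=1 -> V=6
t=5: input=3 -> V=0 FIRE
t=6: input=2 -> V=0 FIRE
t=7: input=4 -> V=0 FIRE
t=8: input=3 -> V=0 FIRE

Answer: 6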